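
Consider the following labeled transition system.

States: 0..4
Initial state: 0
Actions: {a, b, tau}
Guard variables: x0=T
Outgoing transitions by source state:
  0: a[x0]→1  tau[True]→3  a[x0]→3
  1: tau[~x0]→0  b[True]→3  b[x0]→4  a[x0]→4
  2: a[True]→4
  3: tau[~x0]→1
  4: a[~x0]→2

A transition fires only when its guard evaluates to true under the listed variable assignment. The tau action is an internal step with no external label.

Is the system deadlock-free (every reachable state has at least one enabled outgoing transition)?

R = {0,1,3,4}
  0: a→1  a→3  tau→3  [deg 3]
  1: a→4  b→3  b→4  [deg 3]
  3: ∅  [STUCK]
  4: ∅  [STUCK]
witness 3: a

Answer: DEADLOCK at state 3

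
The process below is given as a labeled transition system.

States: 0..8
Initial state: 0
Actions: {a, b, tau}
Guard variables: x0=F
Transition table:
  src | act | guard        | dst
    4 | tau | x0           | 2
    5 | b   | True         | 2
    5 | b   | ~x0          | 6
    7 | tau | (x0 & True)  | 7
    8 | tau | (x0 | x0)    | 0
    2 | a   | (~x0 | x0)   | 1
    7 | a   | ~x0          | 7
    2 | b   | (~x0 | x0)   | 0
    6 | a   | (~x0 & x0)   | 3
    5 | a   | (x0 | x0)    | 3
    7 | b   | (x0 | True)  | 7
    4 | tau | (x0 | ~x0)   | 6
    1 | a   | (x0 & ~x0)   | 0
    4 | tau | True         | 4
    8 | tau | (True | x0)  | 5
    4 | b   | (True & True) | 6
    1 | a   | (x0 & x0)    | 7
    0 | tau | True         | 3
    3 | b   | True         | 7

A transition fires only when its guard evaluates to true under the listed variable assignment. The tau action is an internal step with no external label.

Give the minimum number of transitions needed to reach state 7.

Breadth-first toward 7:
  L0 = {0}
  L1 = {3}
  L2 = {7}
7 enters at depth 2; path tau·b

Answer: 2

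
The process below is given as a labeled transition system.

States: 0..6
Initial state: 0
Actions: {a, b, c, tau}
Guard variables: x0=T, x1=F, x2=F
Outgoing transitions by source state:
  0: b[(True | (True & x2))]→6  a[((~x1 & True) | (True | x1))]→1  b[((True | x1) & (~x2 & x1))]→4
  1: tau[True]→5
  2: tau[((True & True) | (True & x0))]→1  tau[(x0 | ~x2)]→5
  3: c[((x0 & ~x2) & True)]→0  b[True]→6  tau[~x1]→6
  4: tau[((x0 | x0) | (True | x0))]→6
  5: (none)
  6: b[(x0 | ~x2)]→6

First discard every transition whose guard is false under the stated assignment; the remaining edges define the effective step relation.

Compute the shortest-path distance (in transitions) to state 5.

Breadth-first toward 5:
  L0 = {0}
  L1 = {1,6}
  L2 = {5}
5 enters at depth 2; path a·tau

Answer: 2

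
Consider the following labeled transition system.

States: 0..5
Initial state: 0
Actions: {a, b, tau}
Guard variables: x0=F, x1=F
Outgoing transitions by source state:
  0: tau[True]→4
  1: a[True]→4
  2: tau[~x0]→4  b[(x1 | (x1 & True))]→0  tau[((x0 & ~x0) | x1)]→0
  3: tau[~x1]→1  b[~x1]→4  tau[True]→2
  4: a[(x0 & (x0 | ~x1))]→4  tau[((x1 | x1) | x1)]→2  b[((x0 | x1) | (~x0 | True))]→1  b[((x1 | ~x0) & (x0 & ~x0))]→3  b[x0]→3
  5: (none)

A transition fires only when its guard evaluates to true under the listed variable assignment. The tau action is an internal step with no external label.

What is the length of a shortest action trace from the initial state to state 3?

Answer: UNREACHABLE

Analysis:
Breadth-first toward 3:
  L0 = {0}
  L1 = {4}
  L2 = {1}
3 never appears.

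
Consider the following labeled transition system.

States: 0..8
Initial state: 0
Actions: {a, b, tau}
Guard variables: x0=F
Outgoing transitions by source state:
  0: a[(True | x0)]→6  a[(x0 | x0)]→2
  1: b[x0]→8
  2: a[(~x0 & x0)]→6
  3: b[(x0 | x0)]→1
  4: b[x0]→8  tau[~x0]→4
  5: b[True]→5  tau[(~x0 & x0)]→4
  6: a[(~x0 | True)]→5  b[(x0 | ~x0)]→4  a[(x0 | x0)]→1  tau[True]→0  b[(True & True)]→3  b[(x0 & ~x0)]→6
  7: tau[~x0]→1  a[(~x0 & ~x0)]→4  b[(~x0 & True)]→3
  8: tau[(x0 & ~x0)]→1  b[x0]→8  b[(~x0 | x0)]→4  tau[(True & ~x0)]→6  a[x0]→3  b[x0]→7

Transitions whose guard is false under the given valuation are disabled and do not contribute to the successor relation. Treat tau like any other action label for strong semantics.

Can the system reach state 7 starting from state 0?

Answer: UNREACHABLE

Analysis:
Guard filter leaves 12 enabled edge(s).
Layer 0: {0}
Layer 1: {6}  cumulative {0,6}
Layer 2: {3,4,5}  cumulative {0,3,4,5,6}
R = {0,3,4,5,6}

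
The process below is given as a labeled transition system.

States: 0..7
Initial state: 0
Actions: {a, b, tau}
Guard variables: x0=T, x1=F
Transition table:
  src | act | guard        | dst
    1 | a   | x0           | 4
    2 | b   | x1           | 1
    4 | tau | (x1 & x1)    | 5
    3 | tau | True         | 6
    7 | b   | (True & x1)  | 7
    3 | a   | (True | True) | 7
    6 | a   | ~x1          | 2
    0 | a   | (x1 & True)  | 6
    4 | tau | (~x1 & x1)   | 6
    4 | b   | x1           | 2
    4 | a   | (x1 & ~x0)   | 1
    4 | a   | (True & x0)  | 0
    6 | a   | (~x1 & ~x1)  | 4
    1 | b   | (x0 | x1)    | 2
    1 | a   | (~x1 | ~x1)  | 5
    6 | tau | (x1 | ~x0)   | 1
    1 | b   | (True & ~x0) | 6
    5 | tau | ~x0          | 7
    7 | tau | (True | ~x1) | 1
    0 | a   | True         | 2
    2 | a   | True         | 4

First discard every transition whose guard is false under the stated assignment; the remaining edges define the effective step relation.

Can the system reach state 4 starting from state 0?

Answer: REACHABLE

Working:
After dropping false guards: 11 live edges.
Layer 0: {0}
Layer 1: {2}  cumulative {0,2}
Layer 2: {4}  cumulative {0,2,4}
Reachable = {0,2,4}
trace reaching 4: a·a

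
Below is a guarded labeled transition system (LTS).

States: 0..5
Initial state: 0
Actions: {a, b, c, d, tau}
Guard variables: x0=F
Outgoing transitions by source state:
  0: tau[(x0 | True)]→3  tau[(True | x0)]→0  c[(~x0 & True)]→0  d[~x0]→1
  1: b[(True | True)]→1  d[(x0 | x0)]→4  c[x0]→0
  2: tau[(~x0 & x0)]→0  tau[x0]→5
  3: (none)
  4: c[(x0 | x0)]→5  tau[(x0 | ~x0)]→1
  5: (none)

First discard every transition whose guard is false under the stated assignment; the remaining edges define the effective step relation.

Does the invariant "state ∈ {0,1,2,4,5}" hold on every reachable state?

Answer: INVARIANT VIOLATED at state 3

Trace:
Inv-set: {0,1,2,4,5}
Reach set: {0,1,3}
  0: ok
  1: ok
  3: outside
witness against invariant: tau → 3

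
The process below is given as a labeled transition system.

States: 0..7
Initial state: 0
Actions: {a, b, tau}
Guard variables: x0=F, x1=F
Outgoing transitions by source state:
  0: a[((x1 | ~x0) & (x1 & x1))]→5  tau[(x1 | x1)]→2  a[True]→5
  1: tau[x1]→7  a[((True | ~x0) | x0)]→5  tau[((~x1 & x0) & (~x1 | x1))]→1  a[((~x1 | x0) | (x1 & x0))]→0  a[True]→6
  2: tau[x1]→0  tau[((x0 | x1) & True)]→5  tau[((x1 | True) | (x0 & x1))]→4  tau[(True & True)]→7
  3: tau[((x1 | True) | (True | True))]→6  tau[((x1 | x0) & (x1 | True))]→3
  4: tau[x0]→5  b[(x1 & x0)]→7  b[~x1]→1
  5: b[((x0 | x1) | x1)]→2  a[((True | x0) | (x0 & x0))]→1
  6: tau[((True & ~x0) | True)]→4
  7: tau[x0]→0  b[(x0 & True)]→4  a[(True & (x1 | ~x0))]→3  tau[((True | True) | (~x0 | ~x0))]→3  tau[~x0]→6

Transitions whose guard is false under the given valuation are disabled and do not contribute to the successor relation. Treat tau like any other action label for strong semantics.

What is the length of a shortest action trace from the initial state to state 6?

Answer: 3

Analysis:
BFS to 6:
  depth 0: {0}
  depth 1: {5}
  depth 2: {1}
  depth 3: {6}
first hit 6 at d=3 via a·a·a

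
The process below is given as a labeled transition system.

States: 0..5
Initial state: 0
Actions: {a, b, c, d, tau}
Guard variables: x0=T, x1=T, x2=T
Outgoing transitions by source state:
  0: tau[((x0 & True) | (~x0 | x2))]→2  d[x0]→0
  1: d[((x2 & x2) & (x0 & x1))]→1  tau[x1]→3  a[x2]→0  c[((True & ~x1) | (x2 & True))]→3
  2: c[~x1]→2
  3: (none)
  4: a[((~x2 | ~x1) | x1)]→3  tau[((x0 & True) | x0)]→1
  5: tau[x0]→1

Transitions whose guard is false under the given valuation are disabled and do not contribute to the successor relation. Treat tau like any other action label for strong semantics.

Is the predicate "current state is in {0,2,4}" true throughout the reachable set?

Inv-set: {0,2,4}
Reachable = {0,2}
  0: ok
  2: ok

Answer: INVARIANT HOLDS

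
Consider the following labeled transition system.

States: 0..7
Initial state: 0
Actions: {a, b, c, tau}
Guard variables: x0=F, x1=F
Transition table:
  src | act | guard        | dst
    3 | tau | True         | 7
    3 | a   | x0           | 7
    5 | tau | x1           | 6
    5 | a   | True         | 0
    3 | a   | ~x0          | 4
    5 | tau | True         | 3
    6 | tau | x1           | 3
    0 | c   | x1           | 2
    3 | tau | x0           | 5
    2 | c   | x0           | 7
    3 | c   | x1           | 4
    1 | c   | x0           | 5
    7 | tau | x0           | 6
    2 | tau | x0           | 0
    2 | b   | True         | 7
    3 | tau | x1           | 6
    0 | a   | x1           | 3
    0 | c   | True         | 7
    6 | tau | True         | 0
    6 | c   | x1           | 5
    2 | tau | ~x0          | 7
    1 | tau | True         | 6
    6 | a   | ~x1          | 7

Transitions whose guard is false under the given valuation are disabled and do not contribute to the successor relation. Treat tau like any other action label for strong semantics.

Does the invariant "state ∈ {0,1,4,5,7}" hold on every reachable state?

Answer: INVARIANT HOLDS

Working:
Safe = {0,1,4,5,7}
R = {0,7}
  0: ✓
  7: ✓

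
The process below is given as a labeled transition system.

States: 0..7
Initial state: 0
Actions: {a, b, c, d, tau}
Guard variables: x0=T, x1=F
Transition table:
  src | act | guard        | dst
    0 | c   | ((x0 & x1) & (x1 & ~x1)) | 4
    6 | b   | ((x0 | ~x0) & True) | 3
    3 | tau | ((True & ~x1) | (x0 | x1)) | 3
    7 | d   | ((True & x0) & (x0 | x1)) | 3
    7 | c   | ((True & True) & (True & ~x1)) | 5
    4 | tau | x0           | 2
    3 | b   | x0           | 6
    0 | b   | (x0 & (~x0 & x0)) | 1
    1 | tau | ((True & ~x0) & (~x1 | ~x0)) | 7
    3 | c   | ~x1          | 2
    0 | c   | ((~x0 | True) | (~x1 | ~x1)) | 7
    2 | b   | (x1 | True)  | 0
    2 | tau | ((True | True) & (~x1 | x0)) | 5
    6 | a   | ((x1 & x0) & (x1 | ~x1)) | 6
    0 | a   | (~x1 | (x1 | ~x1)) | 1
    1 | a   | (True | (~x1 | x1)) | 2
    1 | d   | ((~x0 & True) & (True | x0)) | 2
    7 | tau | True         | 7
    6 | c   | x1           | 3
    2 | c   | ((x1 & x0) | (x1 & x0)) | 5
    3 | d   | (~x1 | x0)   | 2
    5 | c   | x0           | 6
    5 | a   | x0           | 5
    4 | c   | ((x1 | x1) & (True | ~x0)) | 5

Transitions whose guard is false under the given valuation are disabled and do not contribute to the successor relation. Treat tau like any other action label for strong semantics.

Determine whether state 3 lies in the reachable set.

After dropping false guards: 16 live edges.
Layer 0: {0}
Layer 1: {1,7}  total {0,1,7}
Layer 2: {2,3,5}  total {0,1,2,3,5,7}
Layer 3: {6}  total {0,1,2,3,5,6,7}
Reach set: {0,1,2,3,5,6,7}
witness 3: c·d

Answer: REACHABLE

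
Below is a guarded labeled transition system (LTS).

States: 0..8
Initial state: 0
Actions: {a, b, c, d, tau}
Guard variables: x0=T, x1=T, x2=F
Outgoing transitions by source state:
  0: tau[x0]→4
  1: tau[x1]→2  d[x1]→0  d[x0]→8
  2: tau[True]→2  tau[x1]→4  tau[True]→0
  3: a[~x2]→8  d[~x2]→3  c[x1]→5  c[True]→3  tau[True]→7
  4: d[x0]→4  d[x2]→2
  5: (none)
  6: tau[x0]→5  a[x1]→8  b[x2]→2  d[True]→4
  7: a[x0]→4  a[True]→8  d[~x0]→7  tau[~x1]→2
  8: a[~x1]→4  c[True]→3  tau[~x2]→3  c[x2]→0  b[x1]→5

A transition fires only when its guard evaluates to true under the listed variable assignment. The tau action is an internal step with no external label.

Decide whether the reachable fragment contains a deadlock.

R = {0,4}
  0: tau→4  [deg 1]
  4: d→4  [deg 1]

Answer: DEADLOCK-FREE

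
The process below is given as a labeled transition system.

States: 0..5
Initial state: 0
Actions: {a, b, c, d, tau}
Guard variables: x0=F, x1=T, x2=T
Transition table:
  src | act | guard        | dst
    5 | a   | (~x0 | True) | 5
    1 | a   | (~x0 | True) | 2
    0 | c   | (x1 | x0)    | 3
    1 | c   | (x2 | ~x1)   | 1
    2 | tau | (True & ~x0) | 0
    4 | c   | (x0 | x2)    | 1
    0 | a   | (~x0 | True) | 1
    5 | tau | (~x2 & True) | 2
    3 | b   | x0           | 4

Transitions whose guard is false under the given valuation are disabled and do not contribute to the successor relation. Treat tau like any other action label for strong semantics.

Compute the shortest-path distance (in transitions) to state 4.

Answer: UNREACHABLE

Analysis:
Layered search for 4:
  depth 0: {0}
  depth 1: {1,3}
  depth 2: {2}
4 never appears.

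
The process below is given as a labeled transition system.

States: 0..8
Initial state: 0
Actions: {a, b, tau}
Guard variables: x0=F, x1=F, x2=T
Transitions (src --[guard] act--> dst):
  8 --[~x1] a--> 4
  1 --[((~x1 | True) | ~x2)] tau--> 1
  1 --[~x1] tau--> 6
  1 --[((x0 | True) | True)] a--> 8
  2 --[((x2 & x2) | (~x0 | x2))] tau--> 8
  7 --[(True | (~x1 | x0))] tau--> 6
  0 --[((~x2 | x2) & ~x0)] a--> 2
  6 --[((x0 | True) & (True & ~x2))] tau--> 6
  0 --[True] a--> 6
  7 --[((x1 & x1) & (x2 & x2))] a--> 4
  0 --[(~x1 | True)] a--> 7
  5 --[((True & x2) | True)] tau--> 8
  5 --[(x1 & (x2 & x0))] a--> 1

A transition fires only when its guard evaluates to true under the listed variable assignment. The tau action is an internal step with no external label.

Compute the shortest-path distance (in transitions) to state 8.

Answer: 2

Trace:
Breadth-first toward 8:
  Layer 0: {0}
  Layer 1: {2,6,7}
  Layer 2: {8}
depth(8)=2, e.g. a·tau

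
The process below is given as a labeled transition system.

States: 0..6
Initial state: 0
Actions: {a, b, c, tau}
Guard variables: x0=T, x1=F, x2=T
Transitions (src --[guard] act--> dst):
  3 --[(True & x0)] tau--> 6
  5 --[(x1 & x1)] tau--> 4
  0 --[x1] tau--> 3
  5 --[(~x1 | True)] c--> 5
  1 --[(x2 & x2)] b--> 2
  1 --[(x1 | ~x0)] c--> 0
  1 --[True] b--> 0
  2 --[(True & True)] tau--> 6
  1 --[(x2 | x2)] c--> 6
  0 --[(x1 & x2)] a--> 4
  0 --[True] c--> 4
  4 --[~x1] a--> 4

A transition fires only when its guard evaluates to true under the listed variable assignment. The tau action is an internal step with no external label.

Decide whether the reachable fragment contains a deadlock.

R = {0,4}
  0: c→4  [deg 1]
  4: a→4  [deg 1]

Answer: DEADLOCK-FREE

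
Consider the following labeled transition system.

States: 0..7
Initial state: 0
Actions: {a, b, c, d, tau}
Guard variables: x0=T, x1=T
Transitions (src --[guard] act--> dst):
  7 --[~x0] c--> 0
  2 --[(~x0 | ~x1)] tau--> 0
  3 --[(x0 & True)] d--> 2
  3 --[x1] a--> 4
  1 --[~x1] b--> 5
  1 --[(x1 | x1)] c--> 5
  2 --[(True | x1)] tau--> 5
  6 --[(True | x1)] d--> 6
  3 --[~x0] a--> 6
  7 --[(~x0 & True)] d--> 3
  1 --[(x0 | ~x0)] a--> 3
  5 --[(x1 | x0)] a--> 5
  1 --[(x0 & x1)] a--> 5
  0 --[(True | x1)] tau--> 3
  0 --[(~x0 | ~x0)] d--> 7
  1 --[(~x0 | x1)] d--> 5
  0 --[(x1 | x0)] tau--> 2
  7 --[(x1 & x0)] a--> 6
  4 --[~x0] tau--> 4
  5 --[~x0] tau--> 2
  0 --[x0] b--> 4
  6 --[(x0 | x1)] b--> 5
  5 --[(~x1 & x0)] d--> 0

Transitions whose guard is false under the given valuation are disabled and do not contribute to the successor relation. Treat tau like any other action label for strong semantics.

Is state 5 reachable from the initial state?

Answer: REACHABLE

Analysis:
After dropping false guards: 14 live edges.
Layer 0: {0}
Layer 1: {2,3,4}  total {0,2,3,4}
Layer 2: {5}  total {0,2,3,4,5}
R = {0,2,3,4,5}
trace reaching 5: tau·tau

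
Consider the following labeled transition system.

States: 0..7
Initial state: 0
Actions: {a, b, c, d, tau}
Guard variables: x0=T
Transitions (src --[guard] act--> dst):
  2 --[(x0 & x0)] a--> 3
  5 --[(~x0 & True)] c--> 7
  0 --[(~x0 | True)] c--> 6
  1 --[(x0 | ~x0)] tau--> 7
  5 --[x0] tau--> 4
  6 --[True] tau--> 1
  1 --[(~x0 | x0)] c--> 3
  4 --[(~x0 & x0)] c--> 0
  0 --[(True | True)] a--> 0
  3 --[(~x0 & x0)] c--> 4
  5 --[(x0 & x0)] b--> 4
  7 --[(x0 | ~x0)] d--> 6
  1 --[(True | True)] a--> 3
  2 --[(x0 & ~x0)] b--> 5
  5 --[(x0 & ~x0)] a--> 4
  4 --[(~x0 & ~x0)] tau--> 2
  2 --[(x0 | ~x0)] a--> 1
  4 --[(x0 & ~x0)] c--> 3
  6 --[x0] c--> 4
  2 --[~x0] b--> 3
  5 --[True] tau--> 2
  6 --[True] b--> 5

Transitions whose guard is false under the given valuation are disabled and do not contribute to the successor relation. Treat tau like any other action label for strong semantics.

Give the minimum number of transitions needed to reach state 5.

BFS to 5:
  L0 = {0}
  L1 = {6}
  L2 = {1,4,5}
5 enters at depth 2; path c·b

Answer: 2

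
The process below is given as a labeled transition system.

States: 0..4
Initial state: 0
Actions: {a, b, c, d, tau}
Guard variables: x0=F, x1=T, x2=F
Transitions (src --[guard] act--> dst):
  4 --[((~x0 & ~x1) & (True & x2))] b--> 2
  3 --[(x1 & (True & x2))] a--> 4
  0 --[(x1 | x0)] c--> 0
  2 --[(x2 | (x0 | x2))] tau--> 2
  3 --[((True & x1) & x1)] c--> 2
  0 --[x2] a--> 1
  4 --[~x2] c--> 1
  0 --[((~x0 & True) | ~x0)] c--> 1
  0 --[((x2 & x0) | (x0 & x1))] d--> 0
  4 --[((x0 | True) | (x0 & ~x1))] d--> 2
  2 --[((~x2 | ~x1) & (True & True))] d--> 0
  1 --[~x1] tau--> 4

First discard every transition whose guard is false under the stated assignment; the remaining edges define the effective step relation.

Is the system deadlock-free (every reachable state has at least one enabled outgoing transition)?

Answer: DEADLOCK at state 1

Analysis:
Reachable = {0,1}
  0: c→0  c→1  [deg 2]
  1: ∅  [STUCK]
witness 1: c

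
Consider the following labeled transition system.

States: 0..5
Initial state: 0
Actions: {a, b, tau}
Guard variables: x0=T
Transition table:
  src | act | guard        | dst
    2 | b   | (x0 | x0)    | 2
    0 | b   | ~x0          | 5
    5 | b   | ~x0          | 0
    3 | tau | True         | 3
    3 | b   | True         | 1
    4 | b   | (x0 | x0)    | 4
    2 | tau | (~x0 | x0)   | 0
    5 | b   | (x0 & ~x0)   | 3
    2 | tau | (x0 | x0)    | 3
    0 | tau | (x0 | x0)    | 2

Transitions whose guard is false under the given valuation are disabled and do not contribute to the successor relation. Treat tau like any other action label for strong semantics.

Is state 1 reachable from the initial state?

Answer: REACHABLE

Analysis:
After dropping false guards: 7 live edges.
depth 0: {0}
depth 1: {2}  now seen {0,2}
depth 2: {3}  now seen {0,2,3}
depth 3: {1}  now seen {0,1,2,3}
R = {0,1,2,3}
Path to 1: tau·tau·b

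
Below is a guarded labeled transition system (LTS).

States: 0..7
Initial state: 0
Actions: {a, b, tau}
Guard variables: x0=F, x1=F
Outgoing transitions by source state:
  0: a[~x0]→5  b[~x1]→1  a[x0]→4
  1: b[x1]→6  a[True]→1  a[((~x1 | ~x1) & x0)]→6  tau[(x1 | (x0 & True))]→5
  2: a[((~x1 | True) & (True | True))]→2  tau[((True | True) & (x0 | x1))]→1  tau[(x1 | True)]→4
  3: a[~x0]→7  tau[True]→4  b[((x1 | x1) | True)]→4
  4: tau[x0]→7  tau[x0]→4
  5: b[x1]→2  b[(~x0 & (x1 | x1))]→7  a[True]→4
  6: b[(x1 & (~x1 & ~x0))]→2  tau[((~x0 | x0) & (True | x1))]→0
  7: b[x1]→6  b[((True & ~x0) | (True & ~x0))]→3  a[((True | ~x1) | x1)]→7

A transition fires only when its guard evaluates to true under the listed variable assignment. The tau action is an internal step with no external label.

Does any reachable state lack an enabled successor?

Answer: DEADLOCK at state 4

Working:
Reachable = {0,1,4,5}
  0: a→5  b→1  [deg 2]
  1: a→1  [deg 1]
  4: ∅  [no exit]
  5: a→4  [deg 1]
Path to 4: a·a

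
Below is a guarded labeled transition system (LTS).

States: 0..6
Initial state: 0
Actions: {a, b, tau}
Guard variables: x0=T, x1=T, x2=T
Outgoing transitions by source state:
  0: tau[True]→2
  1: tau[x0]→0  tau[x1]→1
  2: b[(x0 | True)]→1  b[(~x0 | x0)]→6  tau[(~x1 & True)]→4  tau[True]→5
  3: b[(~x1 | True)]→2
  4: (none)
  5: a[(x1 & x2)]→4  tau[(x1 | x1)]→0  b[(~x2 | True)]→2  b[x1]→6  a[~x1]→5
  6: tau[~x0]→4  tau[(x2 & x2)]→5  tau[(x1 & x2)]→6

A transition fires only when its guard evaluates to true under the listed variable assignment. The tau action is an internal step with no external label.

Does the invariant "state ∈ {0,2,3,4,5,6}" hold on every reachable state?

Answer: INVARIANT VIOLATED at state 1

Analysis:
Allowed set {0,2,3,4,5,6}
R = {0,1,2,4,5,6}
  0: ✓
  1: VIOLATES
  2: ✓
  4: ✓
  5: ✓
  6: ✓
witness against invariant: tau·b → 1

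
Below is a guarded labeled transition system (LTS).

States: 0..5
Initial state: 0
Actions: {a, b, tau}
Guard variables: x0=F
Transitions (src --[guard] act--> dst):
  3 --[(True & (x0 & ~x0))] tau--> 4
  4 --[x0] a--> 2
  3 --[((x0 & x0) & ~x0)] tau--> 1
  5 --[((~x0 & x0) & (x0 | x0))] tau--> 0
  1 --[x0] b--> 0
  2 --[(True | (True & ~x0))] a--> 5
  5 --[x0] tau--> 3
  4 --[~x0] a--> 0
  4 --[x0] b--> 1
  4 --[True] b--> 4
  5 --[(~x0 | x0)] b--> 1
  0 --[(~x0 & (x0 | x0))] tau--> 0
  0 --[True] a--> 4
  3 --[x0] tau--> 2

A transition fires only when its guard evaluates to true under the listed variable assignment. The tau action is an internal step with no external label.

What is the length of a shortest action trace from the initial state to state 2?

Answer: UNREACHABLE

Working:
Breadth-first toward 2:
  depth 0: {0}
  depth 1: {4}
2 never appears.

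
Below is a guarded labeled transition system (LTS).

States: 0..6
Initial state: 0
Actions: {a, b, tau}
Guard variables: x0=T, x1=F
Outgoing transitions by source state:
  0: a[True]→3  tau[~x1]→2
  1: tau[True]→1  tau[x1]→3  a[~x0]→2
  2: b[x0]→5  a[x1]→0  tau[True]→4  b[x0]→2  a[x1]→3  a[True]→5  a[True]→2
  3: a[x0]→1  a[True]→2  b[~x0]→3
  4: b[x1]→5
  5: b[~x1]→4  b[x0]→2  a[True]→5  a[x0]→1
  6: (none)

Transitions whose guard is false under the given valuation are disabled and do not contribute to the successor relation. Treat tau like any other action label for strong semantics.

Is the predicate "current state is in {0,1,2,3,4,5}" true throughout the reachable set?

Answer: INVARIANT HOLDS

Trace:
Safe = {0,1,2,3,4,5}
R = {0,1,2,3,4,5}
  0: safe
  1: safe
  2: safe
  3: safe
  4: safe
  5: safe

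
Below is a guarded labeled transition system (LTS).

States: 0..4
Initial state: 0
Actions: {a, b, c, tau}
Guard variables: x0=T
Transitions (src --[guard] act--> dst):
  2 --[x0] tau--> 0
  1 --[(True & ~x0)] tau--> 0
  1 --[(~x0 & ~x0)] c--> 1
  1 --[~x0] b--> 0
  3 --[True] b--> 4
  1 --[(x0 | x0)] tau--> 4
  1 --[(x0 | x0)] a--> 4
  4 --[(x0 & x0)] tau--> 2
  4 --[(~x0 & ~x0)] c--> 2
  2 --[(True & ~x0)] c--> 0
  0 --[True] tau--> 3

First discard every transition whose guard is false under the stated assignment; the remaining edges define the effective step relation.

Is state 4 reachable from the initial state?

After dropping false guards: 6 live edges.
L0 = {0}
L1 = {3}  now seen {0,3}
L2 = {4}  now seen {0,3,4}
L3 = {2}  now seen {0,2,3,4}
R = {0,2,3,4}
witness 4: tau·b

Answer: REACHABLE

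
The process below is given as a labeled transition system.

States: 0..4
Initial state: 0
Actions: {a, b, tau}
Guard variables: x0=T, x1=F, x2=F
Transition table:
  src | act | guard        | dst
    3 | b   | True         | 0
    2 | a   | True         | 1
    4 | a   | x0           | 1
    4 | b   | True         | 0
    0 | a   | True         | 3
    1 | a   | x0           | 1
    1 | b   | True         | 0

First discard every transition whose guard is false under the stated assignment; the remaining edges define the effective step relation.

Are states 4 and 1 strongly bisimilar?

Answer: BISIMILAR

Trace:
Refine partition for ~:
  round 0: {{0,1,2,3,4}}
  round 1: {{0,2},{1,4},{3}}
  round 2: {{0},{1,4},{2},{3}}
stable after 3 split(s): 4 block(s)
[4]={1,4}  [1]={1,4}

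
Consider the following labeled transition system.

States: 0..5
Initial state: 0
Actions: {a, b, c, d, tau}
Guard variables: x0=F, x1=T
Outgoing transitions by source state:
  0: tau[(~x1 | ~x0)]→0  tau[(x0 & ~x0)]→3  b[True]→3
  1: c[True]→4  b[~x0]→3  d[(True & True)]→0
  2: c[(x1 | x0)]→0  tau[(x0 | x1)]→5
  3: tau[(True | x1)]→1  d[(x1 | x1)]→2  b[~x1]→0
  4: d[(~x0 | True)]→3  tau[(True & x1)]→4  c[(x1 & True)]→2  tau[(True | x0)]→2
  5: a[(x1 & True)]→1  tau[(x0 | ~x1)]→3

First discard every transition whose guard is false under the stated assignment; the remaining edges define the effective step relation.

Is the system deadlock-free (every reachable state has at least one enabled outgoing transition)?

Reach set: {0,1,2,3,4,5}
  0: b→3  tau→0  [2 out]
  1: b→3  c→4  d→0  [3 out]
  2: c→0  tau→5  [2 out]
  3: d→2  tau→1  [2 out]
  4: c→2  d→3  tau→2  tau→4  [4 out]
  5: a→1  [1 out]

Answer: DEADLOCK-FREE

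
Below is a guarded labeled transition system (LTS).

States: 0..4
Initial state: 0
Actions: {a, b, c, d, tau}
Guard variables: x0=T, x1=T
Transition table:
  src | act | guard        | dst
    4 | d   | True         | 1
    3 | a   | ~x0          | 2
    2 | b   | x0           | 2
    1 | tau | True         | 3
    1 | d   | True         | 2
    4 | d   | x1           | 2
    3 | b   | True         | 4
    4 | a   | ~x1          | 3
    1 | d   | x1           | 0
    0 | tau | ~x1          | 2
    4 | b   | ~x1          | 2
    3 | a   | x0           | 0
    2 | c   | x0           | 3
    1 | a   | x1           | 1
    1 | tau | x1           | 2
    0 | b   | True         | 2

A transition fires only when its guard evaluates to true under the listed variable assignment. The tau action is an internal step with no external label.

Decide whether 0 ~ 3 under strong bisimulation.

Refine partition for ~:
  π0 = {{0,1,2,3,4}}
  π1 = {{0},{1},{2},{3},{4}}
5 equivalence class(es) (converged in 2)
[0]={0}  [3]={3}

Answer: NOT BISIMILAR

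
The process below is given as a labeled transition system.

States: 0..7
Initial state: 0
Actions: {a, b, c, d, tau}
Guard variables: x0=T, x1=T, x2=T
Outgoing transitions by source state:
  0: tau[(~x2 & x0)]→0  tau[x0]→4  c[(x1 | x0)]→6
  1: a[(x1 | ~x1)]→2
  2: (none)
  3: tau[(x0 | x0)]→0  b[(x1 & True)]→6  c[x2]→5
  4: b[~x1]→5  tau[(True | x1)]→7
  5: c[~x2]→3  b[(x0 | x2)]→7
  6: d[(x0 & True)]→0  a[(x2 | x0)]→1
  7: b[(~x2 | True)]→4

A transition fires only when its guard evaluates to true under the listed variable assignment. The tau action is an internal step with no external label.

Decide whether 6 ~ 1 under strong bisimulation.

Refine partition for ~:
  P[0] = {{0,1,2,3,4,5,6,7}}
  P[1] = {{0},{1},{2},{3},{4},{5,7},{6}}
  P[2] = {{0},{1},{2},{3},{4},{5},{6},{7}}
stable after 3 split(s): 8 block(s)
[6]={6}  [1]={1}

Answer: NOT BISIMILAR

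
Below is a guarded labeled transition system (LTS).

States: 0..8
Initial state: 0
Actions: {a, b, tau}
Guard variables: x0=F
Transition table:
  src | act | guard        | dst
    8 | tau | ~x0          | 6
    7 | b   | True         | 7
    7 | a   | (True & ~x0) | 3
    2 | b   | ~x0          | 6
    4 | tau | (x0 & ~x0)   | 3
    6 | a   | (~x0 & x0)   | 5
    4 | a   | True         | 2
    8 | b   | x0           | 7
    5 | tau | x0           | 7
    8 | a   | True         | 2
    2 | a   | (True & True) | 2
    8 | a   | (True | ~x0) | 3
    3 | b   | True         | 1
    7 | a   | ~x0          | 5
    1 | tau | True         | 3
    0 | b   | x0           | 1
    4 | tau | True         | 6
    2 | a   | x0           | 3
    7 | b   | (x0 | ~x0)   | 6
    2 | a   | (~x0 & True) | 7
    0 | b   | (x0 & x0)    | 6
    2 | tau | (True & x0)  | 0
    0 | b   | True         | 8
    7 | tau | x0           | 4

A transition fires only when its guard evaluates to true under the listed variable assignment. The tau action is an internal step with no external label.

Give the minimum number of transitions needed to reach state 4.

Answer: UNREACHABLE

Analysis:
BFS to 4:
  depth 0: {0}
  depth 1: {8}
  depth 2: {2,3,6}
  depth 3: {1,7}
  depth 4: {5}
4 never appears.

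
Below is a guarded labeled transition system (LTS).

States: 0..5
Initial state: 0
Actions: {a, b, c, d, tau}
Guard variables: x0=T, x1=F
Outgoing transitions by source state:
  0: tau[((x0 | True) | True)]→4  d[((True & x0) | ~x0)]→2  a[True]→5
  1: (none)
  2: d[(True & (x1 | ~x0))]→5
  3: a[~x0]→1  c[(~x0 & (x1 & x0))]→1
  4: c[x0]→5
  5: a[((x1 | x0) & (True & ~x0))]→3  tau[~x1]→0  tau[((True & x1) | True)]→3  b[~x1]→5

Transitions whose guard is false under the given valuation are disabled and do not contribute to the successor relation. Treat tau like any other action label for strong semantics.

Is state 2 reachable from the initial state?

Guard filter leaves 7 enabled edge(s).
depth 0: {0}
depth 1: {2,4,5}  cumulative {0,2,4,5}
depth 2: {3}  cumulative {0,2,3,4,5}
R = {0,2,3,4,5}
Path to 2: d

Answer: REACHABLE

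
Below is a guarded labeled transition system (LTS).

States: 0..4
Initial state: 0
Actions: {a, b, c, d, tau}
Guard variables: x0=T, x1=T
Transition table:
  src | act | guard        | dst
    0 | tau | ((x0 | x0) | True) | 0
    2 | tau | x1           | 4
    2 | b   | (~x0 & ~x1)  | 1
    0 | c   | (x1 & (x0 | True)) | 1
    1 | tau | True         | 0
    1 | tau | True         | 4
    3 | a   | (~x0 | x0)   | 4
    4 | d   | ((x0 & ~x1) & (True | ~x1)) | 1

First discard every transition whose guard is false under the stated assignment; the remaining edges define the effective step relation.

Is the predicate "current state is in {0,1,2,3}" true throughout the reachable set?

Answer: INVARIANT VIOLATED at state 4

Analysis:
Inv-set: {0,1,2,3}
Reach set: {0,1,4}
  0: ok
  1: ok
  4: outside
reach 4 via c·tau — violates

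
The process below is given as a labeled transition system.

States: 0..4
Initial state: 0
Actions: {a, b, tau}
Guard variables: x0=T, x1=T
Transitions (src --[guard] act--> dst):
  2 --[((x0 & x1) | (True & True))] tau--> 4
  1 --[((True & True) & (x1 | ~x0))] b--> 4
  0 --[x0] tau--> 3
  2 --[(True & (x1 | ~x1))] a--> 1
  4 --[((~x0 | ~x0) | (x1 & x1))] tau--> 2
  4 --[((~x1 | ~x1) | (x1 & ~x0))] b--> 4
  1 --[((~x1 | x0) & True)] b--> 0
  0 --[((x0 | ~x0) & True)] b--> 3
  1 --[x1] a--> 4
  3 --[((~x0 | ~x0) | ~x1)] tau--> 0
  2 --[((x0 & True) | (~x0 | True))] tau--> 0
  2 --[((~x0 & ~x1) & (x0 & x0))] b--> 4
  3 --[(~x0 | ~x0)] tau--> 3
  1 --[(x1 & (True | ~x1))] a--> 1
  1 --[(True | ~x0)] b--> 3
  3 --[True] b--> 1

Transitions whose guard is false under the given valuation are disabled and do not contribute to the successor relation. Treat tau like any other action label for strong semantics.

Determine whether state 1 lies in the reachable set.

Guard filter leaves 12 enabled edge(s).
Layer 0: {0}
Layer 1: {3}  cumulative {0,3}
Layer 2: {1}  cumulative {0,1,3}
Layer 3: {4}  cumulative {0,1,3,4}
Layer 4: {2}  cumulative {0,1,2,3,4}
R = {0,1,2,3,4}
Path to 1: tau·b

Answer: REACHABLE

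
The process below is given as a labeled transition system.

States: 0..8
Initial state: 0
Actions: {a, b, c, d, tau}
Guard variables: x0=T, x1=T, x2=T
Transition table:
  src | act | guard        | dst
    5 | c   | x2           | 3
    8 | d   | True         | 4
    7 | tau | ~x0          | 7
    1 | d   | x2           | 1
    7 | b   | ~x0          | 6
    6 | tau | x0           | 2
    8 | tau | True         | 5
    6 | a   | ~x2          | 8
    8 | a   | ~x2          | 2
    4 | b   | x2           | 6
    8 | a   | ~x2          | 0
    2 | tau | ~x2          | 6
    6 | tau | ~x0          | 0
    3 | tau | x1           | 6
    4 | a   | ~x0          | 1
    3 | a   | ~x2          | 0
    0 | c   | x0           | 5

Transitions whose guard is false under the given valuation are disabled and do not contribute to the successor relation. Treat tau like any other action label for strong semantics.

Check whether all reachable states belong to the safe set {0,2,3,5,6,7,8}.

Allowed set {0,2,3,5,6,7,8}
R = {0,2,3,5,6}
  0: ✓
  2: ✓
  3: ✓
  5: ✓
  6: ✓

Answer: INVARIANT HOLDS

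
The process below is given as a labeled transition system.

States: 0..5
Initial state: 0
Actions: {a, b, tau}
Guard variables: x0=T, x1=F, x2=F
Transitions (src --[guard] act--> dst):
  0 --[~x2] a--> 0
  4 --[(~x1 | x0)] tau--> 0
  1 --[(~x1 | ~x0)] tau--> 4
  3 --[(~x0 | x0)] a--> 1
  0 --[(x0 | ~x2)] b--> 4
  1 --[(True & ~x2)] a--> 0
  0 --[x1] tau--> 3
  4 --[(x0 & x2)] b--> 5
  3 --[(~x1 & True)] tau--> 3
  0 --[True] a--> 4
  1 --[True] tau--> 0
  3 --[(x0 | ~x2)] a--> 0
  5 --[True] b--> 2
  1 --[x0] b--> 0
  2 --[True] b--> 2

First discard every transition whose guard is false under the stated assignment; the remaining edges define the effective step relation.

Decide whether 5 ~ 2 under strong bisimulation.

Answer: BISIMILAR

Working:
Bisimulation quotient by refinement:
  π0 = {{0,1,2,3,4,5}}
  π1 = {{0},{1},{2,5},{3},{4}}
stable after 2 split(s): 5 block(s)
[5]={2,5}  [2]={2,5}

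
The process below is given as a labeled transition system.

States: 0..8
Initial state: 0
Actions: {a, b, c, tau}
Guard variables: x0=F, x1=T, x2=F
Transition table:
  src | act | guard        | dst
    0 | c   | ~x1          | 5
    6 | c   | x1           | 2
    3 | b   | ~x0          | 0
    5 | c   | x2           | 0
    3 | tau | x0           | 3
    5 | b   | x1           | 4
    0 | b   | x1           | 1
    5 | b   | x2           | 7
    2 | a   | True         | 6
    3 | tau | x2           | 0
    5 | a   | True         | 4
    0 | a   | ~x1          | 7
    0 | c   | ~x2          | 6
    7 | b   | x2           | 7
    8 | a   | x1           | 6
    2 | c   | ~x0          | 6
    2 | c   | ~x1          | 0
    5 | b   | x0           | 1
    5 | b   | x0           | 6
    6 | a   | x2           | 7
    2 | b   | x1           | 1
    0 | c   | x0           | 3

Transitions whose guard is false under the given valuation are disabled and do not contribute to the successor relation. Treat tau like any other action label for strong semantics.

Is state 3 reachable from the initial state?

After dropping false guards: 10 live edges.
Layer 0: {0}
Layer 1: {1,6}  cumulative {0,1,6}
Layer 2: {2}  cumulative {0,1,2,6}
Reachable = {0,1,2,6}

Answer: UNREACHABLE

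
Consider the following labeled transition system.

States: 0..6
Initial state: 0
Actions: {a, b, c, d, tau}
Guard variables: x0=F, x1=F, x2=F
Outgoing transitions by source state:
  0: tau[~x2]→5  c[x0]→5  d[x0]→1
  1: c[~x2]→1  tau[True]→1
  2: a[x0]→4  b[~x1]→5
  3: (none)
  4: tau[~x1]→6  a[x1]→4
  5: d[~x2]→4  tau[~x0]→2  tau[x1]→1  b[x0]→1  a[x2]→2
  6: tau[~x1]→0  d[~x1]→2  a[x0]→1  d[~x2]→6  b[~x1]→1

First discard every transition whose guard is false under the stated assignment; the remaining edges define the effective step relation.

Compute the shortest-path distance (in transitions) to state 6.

Breadth-first toward 6:
  depth 0: {0}
  depth 1: {5}
  depth 2: {2,4}
  depth 3: {6}
6 enters at depth 3; path tau·d·tau

Answer: 3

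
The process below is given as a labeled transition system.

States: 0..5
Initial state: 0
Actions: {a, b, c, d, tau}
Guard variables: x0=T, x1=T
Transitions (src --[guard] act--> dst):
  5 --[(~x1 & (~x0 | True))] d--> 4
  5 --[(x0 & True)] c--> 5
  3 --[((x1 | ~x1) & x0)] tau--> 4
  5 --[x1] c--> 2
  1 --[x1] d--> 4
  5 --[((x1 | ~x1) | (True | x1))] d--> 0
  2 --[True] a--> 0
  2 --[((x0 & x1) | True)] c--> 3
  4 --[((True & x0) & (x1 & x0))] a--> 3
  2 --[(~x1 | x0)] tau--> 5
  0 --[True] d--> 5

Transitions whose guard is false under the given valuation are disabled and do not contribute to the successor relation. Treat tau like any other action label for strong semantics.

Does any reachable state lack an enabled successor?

Reachable = {0,2,3,4,5}
  0: d→5  [deg 1]
  2: a→0  c→3  tau→5  [deg 3]
  3: tau→4  [deg 1]
  4: a→3  [deg 1]
  5: c→2  c→5  d→0  [deg 3]

Answer: DEADLOCK-FREE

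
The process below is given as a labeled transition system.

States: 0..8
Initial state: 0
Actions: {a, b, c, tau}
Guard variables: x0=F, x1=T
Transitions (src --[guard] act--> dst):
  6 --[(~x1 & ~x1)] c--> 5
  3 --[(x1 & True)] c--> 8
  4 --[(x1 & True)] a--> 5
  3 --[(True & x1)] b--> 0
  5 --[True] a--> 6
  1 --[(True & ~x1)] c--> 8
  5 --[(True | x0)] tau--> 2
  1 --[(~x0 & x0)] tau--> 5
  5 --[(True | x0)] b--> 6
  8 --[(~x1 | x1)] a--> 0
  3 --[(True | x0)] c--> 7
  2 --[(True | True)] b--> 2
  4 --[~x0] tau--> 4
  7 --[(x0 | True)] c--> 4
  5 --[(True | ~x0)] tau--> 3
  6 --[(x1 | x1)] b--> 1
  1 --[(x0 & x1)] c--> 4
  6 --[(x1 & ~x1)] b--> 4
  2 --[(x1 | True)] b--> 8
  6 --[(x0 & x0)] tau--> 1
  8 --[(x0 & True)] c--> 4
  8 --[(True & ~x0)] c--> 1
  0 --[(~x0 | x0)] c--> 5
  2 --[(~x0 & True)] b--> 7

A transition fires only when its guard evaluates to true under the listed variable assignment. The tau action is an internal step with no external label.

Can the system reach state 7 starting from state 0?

17 transition(s) survive guard evaluation.
L0 = {0}
L1 = {5}  cumulative {0,5}
L2 = {2,3,6}  cumulative {0,2,3,5,6}
L3 = {1,7,8}  cumulative {0,1,2,3,5,6,7,8}
L4 = {4}  cumulative {0,1,2,3,4,5,6,7,8}
Reach set: {0,1,2,3,4,5,6,7,8}
witness 7: c·tau·b

Answer: REACHABLE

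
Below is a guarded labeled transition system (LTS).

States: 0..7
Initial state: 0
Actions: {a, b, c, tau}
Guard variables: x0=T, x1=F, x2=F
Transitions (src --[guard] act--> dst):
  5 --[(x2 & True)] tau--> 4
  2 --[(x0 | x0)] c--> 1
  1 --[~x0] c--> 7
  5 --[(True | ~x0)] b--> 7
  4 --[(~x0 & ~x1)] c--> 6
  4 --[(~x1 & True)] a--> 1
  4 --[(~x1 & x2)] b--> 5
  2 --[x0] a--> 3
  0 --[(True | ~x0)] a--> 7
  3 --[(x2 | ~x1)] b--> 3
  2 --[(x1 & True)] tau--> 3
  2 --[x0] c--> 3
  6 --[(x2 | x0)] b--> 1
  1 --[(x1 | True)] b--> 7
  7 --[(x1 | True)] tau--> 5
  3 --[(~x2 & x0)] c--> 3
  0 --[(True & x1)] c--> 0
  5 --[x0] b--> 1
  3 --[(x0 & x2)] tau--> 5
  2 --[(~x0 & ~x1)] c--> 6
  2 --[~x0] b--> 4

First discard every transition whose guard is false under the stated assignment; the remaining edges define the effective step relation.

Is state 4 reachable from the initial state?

Answer: UNREACHABLE

Working:
12 transition(s) survive guard evaluation.
Layer 0: {0}
Layer 1: {7}  now seen {0,7}
Layer 2: {5}  now seen {0,5,7}
Layer 3: {1}  now seen {0,1,5,7}
R = {0,1,5,7}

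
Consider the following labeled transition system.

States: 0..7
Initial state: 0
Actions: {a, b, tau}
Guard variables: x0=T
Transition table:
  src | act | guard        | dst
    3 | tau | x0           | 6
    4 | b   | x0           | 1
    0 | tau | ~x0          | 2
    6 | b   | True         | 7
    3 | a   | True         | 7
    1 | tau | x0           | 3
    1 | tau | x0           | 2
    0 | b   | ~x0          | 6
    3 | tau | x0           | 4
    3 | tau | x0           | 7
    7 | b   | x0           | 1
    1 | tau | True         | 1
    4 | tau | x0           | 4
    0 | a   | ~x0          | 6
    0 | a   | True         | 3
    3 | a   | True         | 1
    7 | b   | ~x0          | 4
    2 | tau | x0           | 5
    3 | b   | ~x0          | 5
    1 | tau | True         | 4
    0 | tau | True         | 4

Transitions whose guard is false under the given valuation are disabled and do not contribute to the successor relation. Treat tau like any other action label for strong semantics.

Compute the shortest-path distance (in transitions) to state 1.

Answer: 2

Working:
Layered search for 1:
  Layer 0: {0}
  Layer 1: {3,4}
  Layer 2: {1,6,7}
depth(1)=2, e.g. a·a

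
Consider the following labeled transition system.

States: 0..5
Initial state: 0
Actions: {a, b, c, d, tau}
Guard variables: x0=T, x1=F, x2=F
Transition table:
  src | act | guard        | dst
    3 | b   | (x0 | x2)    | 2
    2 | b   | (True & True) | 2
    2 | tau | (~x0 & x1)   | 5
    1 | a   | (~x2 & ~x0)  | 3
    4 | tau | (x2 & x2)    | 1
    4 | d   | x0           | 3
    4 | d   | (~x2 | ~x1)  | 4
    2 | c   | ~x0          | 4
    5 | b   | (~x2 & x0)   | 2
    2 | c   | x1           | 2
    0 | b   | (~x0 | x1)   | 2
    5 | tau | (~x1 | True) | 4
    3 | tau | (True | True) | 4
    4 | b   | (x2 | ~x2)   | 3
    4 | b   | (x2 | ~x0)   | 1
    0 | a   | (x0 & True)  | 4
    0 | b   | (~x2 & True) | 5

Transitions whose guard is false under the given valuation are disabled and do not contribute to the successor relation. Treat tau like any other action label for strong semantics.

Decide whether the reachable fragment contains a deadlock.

Reachable = {0,2,3,4,5}
  0: a→4  b→5  [2 exit(s)]
  2: b→2  [1 exit(s)]
  3: b→2  tau→4  [2 exit(s)]
  4: b→3  d→3  d→4  [3 exit(s)]
  5: b→2  tau→4  [2 exit(s)]

Answer: DEADLOCK-FREE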